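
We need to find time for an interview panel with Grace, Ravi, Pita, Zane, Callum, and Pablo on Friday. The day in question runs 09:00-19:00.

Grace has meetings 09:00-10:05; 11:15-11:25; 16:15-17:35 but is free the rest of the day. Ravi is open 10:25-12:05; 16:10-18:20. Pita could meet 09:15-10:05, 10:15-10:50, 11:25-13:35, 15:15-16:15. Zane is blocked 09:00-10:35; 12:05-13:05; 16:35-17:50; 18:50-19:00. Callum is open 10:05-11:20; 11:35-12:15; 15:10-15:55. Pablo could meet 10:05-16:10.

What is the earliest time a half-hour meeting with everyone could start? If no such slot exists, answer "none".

11:35

Grace free: 10:05-11:15, 11:25-16:15, 17:35-19:00 (invert busy blocks within the working day).
Ravi free: 10:25-12:05, 16:10-18:20.
Pita free: 09:15-10:05, 10:15-10:50, 11:25-13:35, 15:15-16:15.
Zane free: 10:35-12:05, 13:05-16:35, 17:50-18:50 (invert busy blocks within the working day).
Callum free: 10:05-11:20, 11:35-12:15, 15:10-15:55.
Pablo free: 10:05-16:10.
Grace ∩ Ravi: 10:25-11:15, 11:25-12:05, 16:10-16:15, 17:35-18:20.
Grace ∩ Ravi ∩ Pita: 10:25-10:50, 11:25-12:05, 16:10-16:15.
Grace ∩ Ravi ∩ Pita ∩ Zane: 10:35-10:50, 11:25-12:05, 16:10-16:15.
Grace ∩ Ravi ∩ Pita ∩ Zane ∩ Callum: 10:35-10:50, 11:35-12:05.
Grace ∩ Ravi ∩ Pita ∩ Zane ∩ Callum ∩ Pablo: 10:35-10:50, 11:35-12:05.
The first common window of at least 30 minutes is 11:35-12:05, so the earliest start is 11:35.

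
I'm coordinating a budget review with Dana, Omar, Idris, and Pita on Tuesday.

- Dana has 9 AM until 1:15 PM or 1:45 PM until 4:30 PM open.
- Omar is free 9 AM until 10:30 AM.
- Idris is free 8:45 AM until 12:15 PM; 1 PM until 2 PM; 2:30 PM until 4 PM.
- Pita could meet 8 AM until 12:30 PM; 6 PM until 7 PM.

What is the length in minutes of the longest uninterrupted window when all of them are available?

Dana ∩ Omar: 09:00-10:30.
Dana ∩ Omar ∩ Idris: 09:00-10:30.
Dana ∩ Omar ∩ Idris ∩ Pita: 09:00-10:30.
The longest is 09:00-10:30 at 90 minutes.

90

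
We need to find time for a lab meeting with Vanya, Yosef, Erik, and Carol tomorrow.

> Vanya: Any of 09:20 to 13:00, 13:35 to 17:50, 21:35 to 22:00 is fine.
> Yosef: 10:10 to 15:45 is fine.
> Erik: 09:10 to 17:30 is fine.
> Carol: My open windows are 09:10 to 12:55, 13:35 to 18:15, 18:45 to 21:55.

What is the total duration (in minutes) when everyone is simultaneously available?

295

Vanya ∩ Yosef: 10:10-13:00, 13:35-15:45.
Vanya ∩ Yosef ∩ Erik: 10:10-13:00, 13:35-15:45.
Vanya ∩ Yosef ∩ Erik ∩ Carol: 10:10-12:55, 13:35-15:45.
Summing the common windows: 165 + 130 = 295 minutes.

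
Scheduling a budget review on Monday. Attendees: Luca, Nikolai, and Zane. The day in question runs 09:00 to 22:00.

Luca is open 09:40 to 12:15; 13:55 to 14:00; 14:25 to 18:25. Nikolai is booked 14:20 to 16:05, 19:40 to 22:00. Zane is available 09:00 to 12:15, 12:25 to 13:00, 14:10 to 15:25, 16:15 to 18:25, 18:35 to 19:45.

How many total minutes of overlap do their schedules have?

Luca free: 09:40-12:15, 13:55-14:00, 14:25-18:25.
Nikolai free: 09:00-14:20, 16:05-19:40 (invert busy blocks within the working day).
Zane free: 09:00-12:15, 12:25-13:00, 14:10-15:25, 16:15-18:25, 18:35-19:45.
Luca ∩ Nikolai: 09:40-12:15, 13:55-14:00, 16:05-18:25.
Luca ∩ Nikolai ∩ Zane: 09:40-12:15, 16:15-18:25.
Summing the common windows: 155 + 130 = 285 minutes.

285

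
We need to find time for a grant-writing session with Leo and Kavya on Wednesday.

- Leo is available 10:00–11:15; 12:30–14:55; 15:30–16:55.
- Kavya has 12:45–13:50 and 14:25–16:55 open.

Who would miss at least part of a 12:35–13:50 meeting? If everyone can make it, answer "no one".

Kavya

Leo: free for 12:35-13:50. Kavya: not fully free for 12:35-13:50.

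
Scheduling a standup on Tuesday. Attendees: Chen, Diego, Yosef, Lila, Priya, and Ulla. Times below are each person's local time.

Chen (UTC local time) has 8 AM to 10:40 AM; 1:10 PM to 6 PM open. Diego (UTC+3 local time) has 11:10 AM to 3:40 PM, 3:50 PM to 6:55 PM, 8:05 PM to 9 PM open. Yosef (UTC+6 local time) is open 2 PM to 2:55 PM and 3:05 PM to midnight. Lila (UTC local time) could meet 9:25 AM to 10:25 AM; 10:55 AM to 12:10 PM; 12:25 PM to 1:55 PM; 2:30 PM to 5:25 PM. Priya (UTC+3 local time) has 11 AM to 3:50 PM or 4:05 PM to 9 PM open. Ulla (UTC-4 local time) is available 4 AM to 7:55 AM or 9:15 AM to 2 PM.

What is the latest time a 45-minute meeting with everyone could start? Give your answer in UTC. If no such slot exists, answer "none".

Chen in UTC: 08:00-10:40, 13:10-18:00.
Diego in UTC: 08:10-12:40, 12:50-15:55, 17:05-18:00 (subtract 3h to convert from UTC+3).
Yosef in UTC: 08:00-08:55, 09:05-18:00 (subtract 6h to convert from UTC+6).
Lila in UTC: 09:25-10:25, 10:55-12:10, 12:25-13:55, 14:30-17:25.
Priya in UTC: 08:00-12:50, 13:05-18:00 (subtract 3h to convert from UTC+3).
Ulla in UTC: 08:00-11:55, 13:15-18:00 (add 4h to convert from UTC-4).
Chen ∩ Diego: 08:10-10:40, 13:10-15:55, 17:05-18:00.
Chen ∩ Diego ∩ Yosef: 08:10-08:55, 09:05-10:40, 13:10-15:55, 17:05-18:00.
Chen ∩ Diego ∩ Yosef ∩ Lila: 09:25-10:25, 13:10-13:55, 14:30-15:55, 17:05-17:25.
Chen ∩ Diego ∩ Yosef ∩ Lila ∩ Priya: 09:25-10:25, 13:10-13:55, 14:30-15:55, 17:05-17:25.
Chen ∩ Diego ∩ Yosef ∩ Lila ∩ Priya ∩ Ulla: 09:25-10:25, 13:15-13:55, 14:30-15:55, 17:05-17:25.
The last common window of at least 45 minutes is 14:30-15:55; a 45-minute meeting can start as late as 15:10 and still end by 15:55.

15:10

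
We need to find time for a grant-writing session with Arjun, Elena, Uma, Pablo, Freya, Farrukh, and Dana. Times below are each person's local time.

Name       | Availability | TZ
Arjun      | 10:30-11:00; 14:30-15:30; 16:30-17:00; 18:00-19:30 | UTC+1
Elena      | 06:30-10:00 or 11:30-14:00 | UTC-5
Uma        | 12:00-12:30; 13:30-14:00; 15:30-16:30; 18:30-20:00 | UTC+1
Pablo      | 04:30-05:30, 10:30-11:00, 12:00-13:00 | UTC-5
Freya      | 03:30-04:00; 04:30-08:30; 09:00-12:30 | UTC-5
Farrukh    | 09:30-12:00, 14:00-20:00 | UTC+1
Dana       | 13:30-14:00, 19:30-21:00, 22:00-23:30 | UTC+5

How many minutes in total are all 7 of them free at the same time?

Arjun in UTC: 09:30-10:00, 13:30-14:30, 15:30-16:00, 17:00-18:30 (subtract 1h to convert from UTC+1).
Elena in UTC: 11:30-15:00, 16:30-19:00 (add 5h to convert from UTC-5).
Uma in UTC: 11:00-11:30, 12:30-13:00, 14:30-15:30, 17:30-19:00 (subtract 1h to convert from UTC+1).
Pablo in UTC: 09:30-10:30, 15:30-16:00, 17:00-18:00 (add 5h to convert from UTC-5).
Freya in UTC: 08:30-09:00, 09:30-13:30, 14:00-17:30 (add 5h to convert from UTC-5).
Farrukh in UTC: 08:30-11:00, 13:00-19:00 (subtract 1h to convert from UTC+1).
Dana in UTC: 08:30-09:00, 14:30-16:00, 17:00-18:30 (subtract 5h to convert from UTC+5).
Arjun ∩ Elena: 13:30-14:30, 17:00-18:30.
Arjun ∩ Elena ∩ Uma: 17:30-18:30.
Arjun ∩ Elena ∩ Uma ∩ Pablo: 17:30-18:00.
Arjun ∩ Elena ∩ Uma ∩ Pablo ∩ Freya: ∅.
Arjun ∩ Elena ∩ Uma ∩ Pablo ∩ Freya ∩ Farrukh: ∅.
Arjun ∩ Elena ∩ Uma ∩ Pablo ∩ Freya ∩ Farrukh ∩ Dana: ∅.
There is no time when everyone is free.
There is no common window, so the total is 0 minutes.

0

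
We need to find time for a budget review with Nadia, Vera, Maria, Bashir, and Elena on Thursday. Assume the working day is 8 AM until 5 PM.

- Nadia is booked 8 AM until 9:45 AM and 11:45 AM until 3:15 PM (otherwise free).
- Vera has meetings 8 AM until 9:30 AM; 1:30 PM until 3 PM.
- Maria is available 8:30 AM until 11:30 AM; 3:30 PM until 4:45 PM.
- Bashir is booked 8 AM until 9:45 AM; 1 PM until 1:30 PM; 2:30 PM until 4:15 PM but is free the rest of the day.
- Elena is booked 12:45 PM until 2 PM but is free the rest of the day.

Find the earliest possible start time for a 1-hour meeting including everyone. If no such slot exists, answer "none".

09:45

Nadia free: 09:45-11:45, 15:15-17:00 (invert busy blocks within the working day).
Vera free: 09:30-13:30, 15:00-17:00 (invert busy blocks within the working day).
Maria free: 08:30-11:30, 15:30-16:45.
Bashir free: 09:45-13:00, 13:30-14:30, 16:15-17:00 (invert busy blocks within the working day).
Elena free: 08:00-12:45, 14:00-17:00 (invert busy blocks within the working day).
Nadia ∩ Vera: 09:45-11:45, 15:15-17:00.
Nadia ∩ Vera ∩ Maria: 09:45-11:30, 15:30-16:45.
Nadia ∩ Vera ∩ Maria ∩ Bashir: 09:45-11:30, 16:15-16:45.
Nadia ∩ Vera ∩ Maria ∩ Bashir ∩ Elena: 09:45-11:30, 16:15-16:45.
The first common window of at least 60 minutes is 09:45-11:30, so the earliest start is 09:45.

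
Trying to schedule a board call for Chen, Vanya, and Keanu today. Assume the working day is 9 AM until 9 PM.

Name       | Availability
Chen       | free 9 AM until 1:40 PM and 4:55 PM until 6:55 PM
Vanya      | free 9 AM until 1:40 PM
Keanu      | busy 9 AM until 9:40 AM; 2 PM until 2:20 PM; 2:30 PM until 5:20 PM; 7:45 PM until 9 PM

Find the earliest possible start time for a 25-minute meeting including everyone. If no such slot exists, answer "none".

Chen free: 09:00-13:40, 16:55-18:55.
Vanya free: 09:00-13:40.
Keanu free: 09:40-14:00, 14:20-14:30, 17:20-19:45 (invert busy blocks within the working day).
Chen ∩ Vanya: 09:00-13:40.
Chen ∩ Vanya ∩ Keanu: 09:40-13:40.
So the common availability across everyone is 09:40-13:40.
The first common window of at least 25 minutes is 09:40-13:40, so the earliest start is 09:40.

09:40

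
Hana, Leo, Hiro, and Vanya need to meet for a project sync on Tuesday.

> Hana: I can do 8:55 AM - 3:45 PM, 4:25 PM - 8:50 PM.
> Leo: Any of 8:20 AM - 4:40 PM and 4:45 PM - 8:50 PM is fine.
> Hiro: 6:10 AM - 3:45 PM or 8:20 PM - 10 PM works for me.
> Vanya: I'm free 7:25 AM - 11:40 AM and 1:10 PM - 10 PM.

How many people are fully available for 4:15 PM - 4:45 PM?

Vanya can make the full 16:15-16:45 slot — that's 1.

1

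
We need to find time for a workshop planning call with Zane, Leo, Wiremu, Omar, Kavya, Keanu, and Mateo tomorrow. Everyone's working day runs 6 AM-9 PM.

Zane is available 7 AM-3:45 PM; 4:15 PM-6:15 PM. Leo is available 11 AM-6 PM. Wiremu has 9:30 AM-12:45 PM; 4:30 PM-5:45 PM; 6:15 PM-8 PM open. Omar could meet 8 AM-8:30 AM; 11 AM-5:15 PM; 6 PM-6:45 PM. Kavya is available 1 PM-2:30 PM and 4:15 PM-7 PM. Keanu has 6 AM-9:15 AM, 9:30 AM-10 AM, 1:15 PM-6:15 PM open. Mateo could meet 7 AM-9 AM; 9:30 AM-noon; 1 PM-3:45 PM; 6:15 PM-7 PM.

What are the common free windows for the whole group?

none

Zane ∩ Leo: 11:00-15:45, 16:15-18:00.
Zane ∩ Leo ∩ Wiremu: 11:00-12:45, 16:30-17:45.
Zane ∩ Leo ∩ Wiremu ∩ Omar: 11:00-12:45, 16:30-17:15.
Zane ∩ Leo ∩ Wiremu ∩ Omar ∩ Kavya: 16:30-17:15.
Zane ∩ Leo ∩ Wiremu ∩ Omar ∩ Kavya ∩ Keanu: 16:30-17:15.
Zane ∩ Leo ∩ Wiremu ∩ Omar ∩ Kavya ∩ Keanu ∩ Mateo: ∅.
There is no time when everyone is free.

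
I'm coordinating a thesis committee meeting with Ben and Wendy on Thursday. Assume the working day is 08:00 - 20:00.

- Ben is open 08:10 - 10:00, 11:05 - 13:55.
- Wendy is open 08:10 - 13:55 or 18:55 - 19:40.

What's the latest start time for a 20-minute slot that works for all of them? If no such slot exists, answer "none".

Ben ∩ Wendy: 08:10-10:00, 11:05-13:55.
The last common window of at least 20 minutes is 11:05-13:55; a 20-minute meeting can start as late as 13:35 and still end by 13:55.

13:35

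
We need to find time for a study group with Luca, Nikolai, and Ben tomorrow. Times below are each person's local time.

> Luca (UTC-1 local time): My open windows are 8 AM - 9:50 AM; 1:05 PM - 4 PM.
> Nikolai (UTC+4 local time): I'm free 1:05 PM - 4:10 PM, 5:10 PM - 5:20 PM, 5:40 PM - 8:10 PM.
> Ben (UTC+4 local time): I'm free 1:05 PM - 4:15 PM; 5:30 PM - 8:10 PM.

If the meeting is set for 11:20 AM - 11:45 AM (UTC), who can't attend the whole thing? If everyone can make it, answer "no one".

Luca in UTC: 09:00-10:50, 14:05-17:00 (add 1h to convert from UTC-1).
Nikolai in UTC: 09:05-12:10, 13:10-13:20, 13:40-16:10 (subtract 4h to convert from UTC+4).
Ben in UTC: 09:05-12:15, 13:30-16:10 (subtract 4h to convert from UTC+4).
Luca: not fully free for 11:20-11:45. Nikolai: free for 11:20-11:45. Ben: free for 11:20-11:45.

Luca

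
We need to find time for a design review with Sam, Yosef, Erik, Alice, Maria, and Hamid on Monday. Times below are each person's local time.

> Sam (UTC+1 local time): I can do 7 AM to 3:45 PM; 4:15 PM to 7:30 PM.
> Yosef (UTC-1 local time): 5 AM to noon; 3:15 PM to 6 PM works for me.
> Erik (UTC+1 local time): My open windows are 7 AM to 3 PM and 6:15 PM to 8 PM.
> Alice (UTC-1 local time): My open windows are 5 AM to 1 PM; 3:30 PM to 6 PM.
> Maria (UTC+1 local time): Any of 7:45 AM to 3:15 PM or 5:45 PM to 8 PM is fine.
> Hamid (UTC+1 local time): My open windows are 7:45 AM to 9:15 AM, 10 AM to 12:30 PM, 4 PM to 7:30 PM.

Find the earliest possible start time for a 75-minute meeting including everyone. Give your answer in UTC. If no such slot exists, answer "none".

06:45

Sam in UTC: 06:00-14:45, 15:15-18:30 (subtract 1h to convert from UTC+1).
Yosef in UTC: 06:00-13:00, 16:15-19:00 (add 1h to convert from UTC-1).
Erik in UTC: 06:00-14:00, 17:15-19:00 (subtract 1h to convert from UTC+1).
Alice in UTC: 06:00-14:00, 16:30-19:00 (add 1h to convert from UTC-1).
Maria in UTC: 06:45-14:15, 16:45-19:00 (subtract 1h to convert from UTC+1).
Hamid in UTC: 06:45-08:15, 09:00-11:30, 15:00-18:30 (subtract 1h to convert from UTC+1).
Sam ∩ Yosef: 06:00-13:00, 16:15-18:30.
Sam ∩ Yosef ∩ Erik: 06:00-13:00, 17:15-18:30.
Sam ∩ Yosef ∩ Erik ∩ Alice: 06:00-13:00, 17:15-18:30.
Sam ∩ Yosef ∩ Erik ∩ Alice ∩ Maria: 06:45-13:00, 17:15-18:30.
Sam ∩ Yosef ∩ Erik ∩ Alice ∩ Maria ∩ Hamid: 06:45-08:15, 09:00-11:30, 17:15-18:30.
So the common availability across everyone is 06:45-08:15, 09:00-11:30, 17:15-18:30.
The first common window of at least 75 minutes is 06:45-08:15, so the earliest start is 06:45.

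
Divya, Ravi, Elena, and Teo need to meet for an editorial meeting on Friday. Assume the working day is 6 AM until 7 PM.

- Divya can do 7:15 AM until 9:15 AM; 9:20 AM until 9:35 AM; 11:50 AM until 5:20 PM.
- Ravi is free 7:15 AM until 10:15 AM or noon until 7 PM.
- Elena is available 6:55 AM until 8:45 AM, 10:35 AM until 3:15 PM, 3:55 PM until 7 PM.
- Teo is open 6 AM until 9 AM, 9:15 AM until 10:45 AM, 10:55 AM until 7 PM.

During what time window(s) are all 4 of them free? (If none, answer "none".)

Divya ∩ Ravi: 07:15-09:15, 09:20-09:35, 12:00-17:20.
Divya ∩ Ravi ∩ Elena: 07:15-08:45, 12:00-15:15, 15:55-17:20.
Divya ∩ Ravi ∩ Elena ∩ Teo: 07:15-08:45, 12:00-15:15, 15:55-17:20.

07:15-08:45, 12:00-15:15, 15:55-17:20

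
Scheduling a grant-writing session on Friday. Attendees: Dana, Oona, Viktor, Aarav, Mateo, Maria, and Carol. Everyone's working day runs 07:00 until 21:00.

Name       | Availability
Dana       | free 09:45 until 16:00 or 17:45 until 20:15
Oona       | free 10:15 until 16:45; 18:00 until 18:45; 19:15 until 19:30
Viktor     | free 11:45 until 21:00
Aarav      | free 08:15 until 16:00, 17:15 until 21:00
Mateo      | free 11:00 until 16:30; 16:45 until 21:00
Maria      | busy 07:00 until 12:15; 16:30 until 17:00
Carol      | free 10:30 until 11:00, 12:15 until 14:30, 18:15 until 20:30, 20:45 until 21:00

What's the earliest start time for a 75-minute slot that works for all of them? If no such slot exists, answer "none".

12:15

Dana free: 09:45-16:00, 17:45-20:15.
Oona free: 10:15-16:45, 18:00-18:45, 19:15-19:30.
Viktor free: 11:45-21:00.
Aarav free: 08:15-16:00, 17:15-21:00.
Mateo free: 11:00-16:30, 16:45-21:00.
Maria free: 12:15-16:30, 17:00-21:00 (invert busy blocks within the working day).
Carol free: 10:30-11:00, 12:15-14:30, 18:15-20:30, 20:45-21:00.
Dana ∩ Oona: 10:15-16:00, 18:00-18:45, 19:15-19:30.
Dana ∩ Oona ∩ Viktor: 11:45-16:00, 18:00-18:45, 19:15-19:30.
Dana ∩ Oona ∩ Viktor ∩ Aarav: 11:45-16:00, 18:00-18:45, 19:15-19:30.
Dana ∩ Oona ∩ Viktor ∩ Aarav ∩ Mateo: 11:45-16:00, 18:00-18:45, 19:15-19:30.
Dana ∩ Oona ∩ Viktor ∩ Aarav ∩ Mateo ∩ Maria: 12:15-16:00, 18:00-18:45, 19:15-19:30.
Dana ∩ Oona ∩ Viktor ∩ Aarav ∩ Mateo ∩ Maria ∩ Carol: 12:15-14:30, 18:15-18:45, 19:15-19:30.
The first common window of at least 75 minutes is 12:15-14:30, so the earliest start is 12:15.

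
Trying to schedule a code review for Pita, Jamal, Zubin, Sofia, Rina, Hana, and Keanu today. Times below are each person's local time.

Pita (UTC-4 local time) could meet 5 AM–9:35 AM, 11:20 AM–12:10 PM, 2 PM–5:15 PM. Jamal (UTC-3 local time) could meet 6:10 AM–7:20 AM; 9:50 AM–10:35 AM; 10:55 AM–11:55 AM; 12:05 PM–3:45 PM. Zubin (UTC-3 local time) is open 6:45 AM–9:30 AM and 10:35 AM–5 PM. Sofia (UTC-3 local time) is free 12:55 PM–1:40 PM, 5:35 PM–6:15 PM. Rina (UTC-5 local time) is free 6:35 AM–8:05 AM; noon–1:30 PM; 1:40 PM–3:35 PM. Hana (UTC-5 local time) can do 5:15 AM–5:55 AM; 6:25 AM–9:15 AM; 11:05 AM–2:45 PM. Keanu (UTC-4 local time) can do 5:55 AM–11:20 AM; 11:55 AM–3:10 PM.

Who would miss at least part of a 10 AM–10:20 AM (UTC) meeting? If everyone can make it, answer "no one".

Hana, Rina, Sofia

Pita in UTC: 09:00-13:35, 15:20-16:10, 18:00-21:15 (add 4h to convert from UTC-4).
Jamal in UTC: 09:10-10:20, 12:50-13:35, 13:55-14:55, 15:05-18:45 (add 3h to convert from UTC-3).
Zubin in UTC: 09:45-12:30, 13:35-20:00 (add 3h to convert from UTC-3).
Sofia in UTC: 15:55-16:40, 20:35-21:15 (add 3h to convert from UTC-3).
Rina in UTC: 11:35-13:05, 17:00-18:30, 18:40-20:35 (add 5h to convert from UTC-5).
Hana in UTC: 10:15-10:55, 11:25-14:15, 16:05-19:45 (add 5h to convert from UTC-5).
Keanu in UTC: 09:55-15:20, 15:55-19:10 (add 4h to convert from UTC-4).
Pita: free for 10:00-10:20. Jamal: free for 10:00-10:20. Zubin: free for 10:00-10:20. Sofia: not fully free for 10:00-10:20. Rina: not fully free for 10:00-10:20. Hana: not fully free for 10:00-10:20. Keanu: free for 10:00-10:20.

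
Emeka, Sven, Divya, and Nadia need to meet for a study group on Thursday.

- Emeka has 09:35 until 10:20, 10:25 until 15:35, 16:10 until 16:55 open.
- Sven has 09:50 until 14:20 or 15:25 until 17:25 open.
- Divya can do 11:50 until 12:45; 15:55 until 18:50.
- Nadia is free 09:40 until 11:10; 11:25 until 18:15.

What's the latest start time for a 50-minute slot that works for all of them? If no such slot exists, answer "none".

11:55

Emeka ∩ Sven: 09:50-10:20, 10:25-14:20, 15:25-15:35, 16:10-16:55.
Emeka ∩ Sven ∩ Divya: 11:50-12:45, 16:10-16:55.
Emeka ∩ Sven ∩ Divya ∩ Nadia: 11:50-12:45, 16:10-16:55.
The last common window of at least 50 minutes is 11:50-12:45; a 50-minute meeting can start as late as 11:55 and still end by 12:45.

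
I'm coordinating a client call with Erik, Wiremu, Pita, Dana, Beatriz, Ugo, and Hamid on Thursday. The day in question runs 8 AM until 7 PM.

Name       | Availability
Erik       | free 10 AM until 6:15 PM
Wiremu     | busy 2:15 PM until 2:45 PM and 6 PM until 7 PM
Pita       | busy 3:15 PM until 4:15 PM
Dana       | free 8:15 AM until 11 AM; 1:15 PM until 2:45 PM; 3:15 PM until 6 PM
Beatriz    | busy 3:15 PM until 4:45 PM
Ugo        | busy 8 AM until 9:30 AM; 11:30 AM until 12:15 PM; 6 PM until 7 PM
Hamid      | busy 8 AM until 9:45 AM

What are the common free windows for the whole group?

10:00-11:00, 13:15-14:15, 16:45-18:00

Erik free: 10:00-18:15.
Wiremu free: 08:00-14:15, 14:45-18:00 (invert busy blocks within the working day).
Pita free: 08:00-15:15, 16:15-19:00 (invert busy blocks within the working day).
Dana free: 08:15-11:00, 13:15-14:45, 15:15-18:00.
Beatriz free: 08:00-15:15, 16:45-19:00 (invert busy blocks within the working day).
Ugo free: 09:30-11:30, 12:15-18:00 (invert busy blocks within the working day).
Hamid free: 09:45-19:00 (invert busy blocks within the working day).
Erik ∩ Wiremu: 10:00-14:15, 14:45-18:00.
Erik ∩ Wiremu ∩ Pita: 10:00-14:15, 14:45-15:15, 16:15-18:00.
Erik ∩ Wiremu ∩ Pita ∩ Dana: 10:00-11:00, 13:15-14:15, 16:15-18:00.
Erik ∩ Wiremu ∩ Pita ∩ Dana ∩ Beatriz: 10:00-11:00, 13:15-14:15, 16:45-18:00.
Erik ∩ Wiremu ∩ Pita ∩ Dana ∩ Beatriz ∩ Ugo: 10:00-11:00, 13:15-14:15, 16:45-18:00.
Erik ∩ Wiremu ∩ Pita ∩ Dana ∩ Beatriz ∩ Ugo ∩ Hamid: 10:00-11:00, 13:15-14:15, 16:45-18:00.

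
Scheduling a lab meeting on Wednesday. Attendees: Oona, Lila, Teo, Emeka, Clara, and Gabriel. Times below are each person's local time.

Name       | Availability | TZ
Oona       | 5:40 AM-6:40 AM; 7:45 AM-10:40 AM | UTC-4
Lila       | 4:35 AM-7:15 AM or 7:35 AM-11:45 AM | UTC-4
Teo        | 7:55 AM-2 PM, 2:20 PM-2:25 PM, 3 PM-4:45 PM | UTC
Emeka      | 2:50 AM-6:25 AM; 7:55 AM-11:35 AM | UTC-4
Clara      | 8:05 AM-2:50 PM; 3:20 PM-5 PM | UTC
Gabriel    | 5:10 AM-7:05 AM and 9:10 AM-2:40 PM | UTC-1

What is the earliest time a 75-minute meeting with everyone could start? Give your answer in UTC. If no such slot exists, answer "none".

Oona in UTC: 09:40-10:40, 11:45-14:40 (add 4h to convert from UTC-4).
Lila in UTC: 08:35-11:15, 11:35-15:45 (add 4h to convert from UTC-4).
Teo in UTC: 07:55-14:00, 14:20-14:25, 15:00-16:45.
Emeka in UTC: 06:50-10:25, 11:55-15:35 (add 4h to convert from UTC-4).
Clara in UTC: 08:05-14:50, 15:20-17:00.
Gabriel in UTC: 06:10-08:05, 10:10-15:40 (add 1h to convert from UTC-1).
Oona ∩ Lila: 09:40-10:40, 11:45-14:40.
Oona ∩ Lila ∩ Teo: 09:40-10:40, 11:45-14:00, 14:20-14:25.
Oona ∩ Lila ∩ Teo ∩ Emeka: 09:40-10:25, 11:55-14:00, 14:20-14:25.
Oona ∩ Lila ∩ Teo ∩ Emeka ∩ Clara: 09:40-10:25, 11:55-14:00, 14:20-14:25.
Oona ∩ Lila ∩ Teo ∩ Emeka ∩ Clara ∩ Gabriel: 10:10-10:25, 11:55-14:00, 14:20-14:25.
The first common window of at least 75 minutes is 11:55-14:00, so the earliest start is 11:55.

11:55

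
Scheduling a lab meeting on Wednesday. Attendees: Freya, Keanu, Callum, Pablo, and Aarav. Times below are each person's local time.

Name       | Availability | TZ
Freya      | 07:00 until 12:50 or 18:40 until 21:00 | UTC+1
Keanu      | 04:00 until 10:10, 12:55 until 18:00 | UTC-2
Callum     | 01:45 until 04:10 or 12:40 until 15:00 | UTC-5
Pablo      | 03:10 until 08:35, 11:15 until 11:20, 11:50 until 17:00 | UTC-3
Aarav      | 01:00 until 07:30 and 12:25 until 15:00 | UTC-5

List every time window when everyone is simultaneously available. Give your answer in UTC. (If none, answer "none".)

06:45-09:10, 17:40-20:00

Freya in UTC: 06:00-11:50, 17:40-20:00 (subtract 1h to convert from UTC+1).
Keanu in UTC: 06:00-12:10, 14:55-20:00 (add 2h to convert from UTC-2).
Callum in UTC: 06:45-09:10, 17:40-20:00 (add 5h to convert from UTC-5).
Pablo in UTC: 06:10-11:35, 14:15-14:20, 14:50-20:00 (add 3h to convert from UTC-3).
Aarav in UTC: 06:00-12:30, 17:25-20:00 (add 5h to convert from UTC-5).
Freya ∩ Keanu: 06:00-11:50, 17:40-20:00.
Freya ∩ Keanu ∩ Callum: 06:45-09:10, 17:40-20:00.
Freya ∩ Keanu ∩ Callum ∩ Pablo: 06:45-09:10, 17:40-20:00.
Freya ∩ Keanu ∩ Callum ∩ Pablo ∩ Aarav: 06:45-09:10, 17:40-20:00.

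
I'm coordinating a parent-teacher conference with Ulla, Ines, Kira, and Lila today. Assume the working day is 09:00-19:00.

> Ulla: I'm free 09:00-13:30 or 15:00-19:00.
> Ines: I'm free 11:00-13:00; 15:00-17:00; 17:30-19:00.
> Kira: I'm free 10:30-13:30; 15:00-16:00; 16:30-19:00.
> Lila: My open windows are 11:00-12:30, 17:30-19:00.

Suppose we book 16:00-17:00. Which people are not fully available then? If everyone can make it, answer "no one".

Ulla: free for 16:00-17:00. Ines: free for 16:00-17:00. Kira: not fully free for 16:00-17:00. Lila: not fully free for 16:00-17:00.

Kira, Lila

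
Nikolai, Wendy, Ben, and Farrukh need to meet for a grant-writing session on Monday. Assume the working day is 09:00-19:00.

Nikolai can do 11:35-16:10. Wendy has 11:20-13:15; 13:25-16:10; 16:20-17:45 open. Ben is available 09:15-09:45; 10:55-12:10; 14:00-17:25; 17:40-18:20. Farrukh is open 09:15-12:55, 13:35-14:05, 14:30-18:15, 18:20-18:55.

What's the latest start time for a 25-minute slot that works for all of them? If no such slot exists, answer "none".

15:45

Nikolai ∩ Wendy: 11:35-13:15, 13:25-16:10.
Nikolai ∩ Wendy ∩ Ben: 11:35-12:10, 14:00-16:10.
Nikolai ∩ Wendy ∩ Ben ∩ Farrukh: 11:35-12:10, 14:00-14:05, 14:30-16:10.
Those are the intersection windows.
The last common window of at least 25 minutes is 14:30-16:10; a 25-minute meeting can start as late as 15:45 and still end by 16:10.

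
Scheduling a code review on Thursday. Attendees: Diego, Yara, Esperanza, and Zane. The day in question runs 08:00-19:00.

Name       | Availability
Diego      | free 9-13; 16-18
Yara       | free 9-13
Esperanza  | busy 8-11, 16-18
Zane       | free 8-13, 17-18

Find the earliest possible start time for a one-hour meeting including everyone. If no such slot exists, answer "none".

Diego free: 09:00-13:00, 16:00-18:00.
Yara free: 09:00-13:00.
Esperanza free: 11:00-16:00, 18:00-19:00 (invert busy blocks within the working day).
Zane free: 08:00-13:00, 17:00-18:00.
Diego ∩ Yara: 09:00-13:00.
Diego ∩ Yara ∩ Esperanza: 11:00-13:00.
Diego ∩ Yara ∩ Esperanza ∩ Zane: 11:00-13:00.
The first common window of at least 60 minutes is 11:00-13:00, so the earliest start is 11:00.

11:00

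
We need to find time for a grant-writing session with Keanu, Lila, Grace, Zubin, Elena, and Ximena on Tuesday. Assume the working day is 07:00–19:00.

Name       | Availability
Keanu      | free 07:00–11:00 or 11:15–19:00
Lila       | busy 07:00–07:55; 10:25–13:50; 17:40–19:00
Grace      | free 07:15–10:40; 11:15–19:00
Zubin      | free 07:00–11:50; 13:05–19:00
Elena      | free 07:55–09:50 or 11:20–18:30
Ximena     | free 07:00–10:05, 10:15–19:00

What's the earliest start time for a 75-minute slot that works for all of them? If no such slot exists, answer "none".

07:55

Keanu free: 07:00-11:00, 11:15-19:00.
Lila free: 07:55-10:25, 13:50-17:40 (invert busy blocks within the working day).
Grace free: 07:15-10:40, 11:15-19:00.
Zubin free: 07:00-11:50, 13:05-19:00.
Elena free: 07:55-09:50, 11:20-18:30.
Ximena free: 07:00-10:05, 10:15-19:00.
Keanu ∩ Lila: 07:55-10:25, 13:50-17:40.
Keanu ∩ Lila ∩ Grace: 07:55-10:25, 13:50-17:40.
Keanu ∩ Lila ∩ Grace ∩ Zubin: 07:55-10:25, 13:50-17:40.
Keanu ∩ Lila ∩ Grace ∩ Zubin ∩ Elena: 07:55-09:50, 13:50-17:40.
Keanu ∩ Lila ∩ Grace ∩ Zubin ∩ Elena ∩ Ximena: 07:55-09:50, 13:50-17:40.
So the common availability across everyone is 07:55-09:50, 13:50-17:40.
The first common window of at least 75 minutes is 07:55-09:50, so the earliest start is 07:55.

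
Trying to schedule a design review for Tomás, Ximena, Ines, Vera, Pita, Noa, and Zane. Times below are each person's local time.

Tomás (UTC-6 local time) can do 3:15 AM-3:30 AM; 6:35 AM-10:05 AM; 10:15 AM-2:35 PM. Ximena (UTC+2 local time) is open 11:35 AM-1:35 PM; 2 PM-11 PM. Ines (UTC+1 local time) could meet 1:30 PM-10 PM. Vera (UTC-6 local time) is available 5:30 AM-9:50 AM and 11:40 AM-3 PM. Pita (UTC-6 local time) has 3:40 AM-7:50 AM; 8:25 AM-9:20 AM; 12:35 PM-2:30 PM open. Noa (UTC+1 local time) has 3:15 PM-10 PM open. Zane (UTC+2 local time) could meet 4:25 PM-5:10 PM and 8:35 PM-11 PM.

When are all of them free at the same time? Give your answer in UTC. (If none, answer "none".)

Tomás in UTC: 09:15-09:30, 12:35-16:05, 16:15-20:35 (add 6h to convert from UTC-6).
Ximena in UTC: 09:35-11:35, 12:00-21:00 (subtract 2h to convert from UTC+2).
Ines in UTC: 12:30-21:00 (subtract 1h to convert from UTC+1).
Vera in UTC: 11:30-15:50, 17:40-21:00 (add 6h to convert from UTC-6).
Pita in UTC: 09:40-13:50, 14:25-15:20, 18:35-20:30 (add 6h to convert from UTC-6).
Noa in UTC: 14:15-21:00 (subtract 1h to convert from UTC+1).
Zane in UTC: 14:25-15:10, 18:35-21:00 (subtract 2h to convert from UTC+2).
Tomás ∩ Ximena: 12:35-16:05, 16:15-20:35.
Tomás ∩ Ximena ∩ Ines: 12:35-16:05, 16:15-20:35.
Tomás ∩ Ximena ∩ Ines ∩ Vera: 12:35-15:50, 17:40-20:35.
Tomás ∩ Ximena ∩ Ines ∩ Vera ∩ Pita: 12:35-13:50, 14:25-15:20, 18:35-20:30.
Tomás ∩ Ximena ∩ Ines ∩ Vera ∩ Pita ∩ Noa: 14:25-15:20, 18:35-20:30.
Tomás ∩ Ximena ∩ Ines ∩ Vera ∩ Pita ∩ Noa ∩ Zane: 14:25-15:10, 18:35-20:30.
Those are the intersection windows.

14:25-15:10, 18:35-20:30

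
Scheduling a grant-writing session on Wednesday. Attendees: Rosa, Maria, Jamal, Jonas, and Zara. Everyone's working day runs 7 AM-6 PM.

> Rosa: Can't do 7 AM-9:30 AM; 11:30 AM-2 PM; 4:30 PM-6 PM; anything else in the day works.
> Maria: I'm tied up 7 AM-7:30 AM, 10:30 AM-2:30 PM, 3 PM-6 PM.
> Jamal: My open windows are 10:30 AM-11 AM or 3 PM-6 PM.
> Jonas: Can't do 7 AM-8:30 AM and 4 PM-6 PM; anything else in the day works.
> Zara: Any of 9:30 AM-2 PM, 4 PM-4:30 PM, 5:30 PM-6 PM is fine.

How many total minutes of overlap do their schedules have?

0

Rosa free: 09:30-11:30, 14:00-16:30 (invert busy blocks within the working day).
Maria free: 07:30-10:30, 14:30-15:00 (invert busy blocks within the working day).
Jamal free: 10:30-11:00, 15:00-18:00.
Jonas free: 08:30-16:00 (invert busy blocks within the working day).
Zara free: 09:30-14:00, 16:00-16:30, 17:30-18:00.
Rosa ∩ Maria: 09:30-10:30, 14:30-15:00.
Rosa ∩ Maria ∩ Jamal: ∅.
Rosa ∩ Maria ∩ Jamal ∩ Jonas: ∅.
Rosa ∩ Maria ∩ Jamal ∩ Jonas ∩ Zara: ∅.
There is no time when everyone is free.
There is no common window, so the total is 0 minutes.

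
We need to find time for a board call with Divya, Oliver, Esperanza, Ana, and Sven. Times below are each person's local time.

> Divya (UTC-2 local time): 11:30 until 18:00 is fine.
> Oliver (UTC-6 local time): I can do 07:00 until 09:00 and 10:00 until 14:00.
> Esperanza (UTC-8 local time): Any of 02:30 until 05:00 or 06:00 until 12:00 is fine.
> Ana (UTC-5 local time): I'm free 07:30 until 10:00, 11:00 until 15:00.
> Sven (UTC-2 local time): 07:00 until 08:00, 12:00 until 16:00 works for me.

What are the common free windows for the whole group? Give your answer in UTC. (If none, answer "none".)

14:00-15:00, 16:00-18:00

Divya in UTC: 13:30-20:00 (add 2h to convert from UTC-2).
Oliver in UTC: 13:00-15:00, 16:00-20:00 (add 6h to convert from UTC-6).
Esperanza in UTC: 10:30-13:00, 14:00-20:00 (add 8h to convert from UTC-8).
Ana in UTC: 12:30-15:00, 16:00-20:00 (add 5h to convert from UTC-5).
Sven in UTC: 09:00-10:00, 14:00-18:00 (add 2h to convert from UTC-2).
Divya ∩ Oliver: 13:30-15:00, 16:00-20:00.
Divya ∩ Oliver ∩ Esperanza: 14:00-15:00, 16:00-20:00.
Divya ∩ Oliver ∩ Esperanza ∩ Ana: 14:00-15:00, 16:00-20:00.
Divya ∩ Oliver ∩ Esperanza ∩ Ana ∩ Sven: 14:00-15:00, 16:00-18:00.
Those are the intersection windows.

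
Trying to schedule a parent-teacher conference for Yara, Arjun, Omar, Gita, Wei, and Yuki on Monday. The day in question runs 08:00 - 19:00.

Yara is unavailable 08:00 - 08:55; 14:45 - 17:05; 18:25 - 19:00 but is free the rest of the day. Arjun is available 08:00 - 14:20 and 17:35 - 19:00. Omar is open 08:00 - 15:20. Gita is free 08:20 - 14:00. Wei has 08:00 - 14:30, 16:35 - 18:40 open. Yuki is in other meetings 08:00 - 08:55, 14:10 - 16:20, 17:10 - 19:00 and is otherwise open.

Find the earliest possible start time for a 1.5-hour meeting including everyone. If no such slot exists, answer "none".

Yara free: 08:55-14:45, 17:05-18:25 (invert busy blocks within the working day).
Arjun free: 08:00-14:20, 17:35-19:00.
Omar free: 08:00-15:20.
Gita free: 08:20-14:00.
Wei free: 08:00-14:30, 16:35-18:40.
Yuki free: 08:55-14:10, 16:20-17:10 (invert busy blocks within the working day).
Yara ∩ Arjun: 08:55-14:20, 17:35-18:25.
Yara ∩ Arjun ∩ Omar: 08:55-14:20.
Yara ∩ Arjun ∩ Omar ∩ Gita: 08:55-14:00.
Yara ∩ Arjun ∩ Omar ∩ Gita ∩ Wei: 08:55-14:00.
Yara ∩ Arjun ∩ Omar ∩ Gita ∩ Wei ∩ Yuki: 08:55-14:00.
The first common window of at least 90 minutes is 08:55-14:00, so the earliest start is 08:55.

08:55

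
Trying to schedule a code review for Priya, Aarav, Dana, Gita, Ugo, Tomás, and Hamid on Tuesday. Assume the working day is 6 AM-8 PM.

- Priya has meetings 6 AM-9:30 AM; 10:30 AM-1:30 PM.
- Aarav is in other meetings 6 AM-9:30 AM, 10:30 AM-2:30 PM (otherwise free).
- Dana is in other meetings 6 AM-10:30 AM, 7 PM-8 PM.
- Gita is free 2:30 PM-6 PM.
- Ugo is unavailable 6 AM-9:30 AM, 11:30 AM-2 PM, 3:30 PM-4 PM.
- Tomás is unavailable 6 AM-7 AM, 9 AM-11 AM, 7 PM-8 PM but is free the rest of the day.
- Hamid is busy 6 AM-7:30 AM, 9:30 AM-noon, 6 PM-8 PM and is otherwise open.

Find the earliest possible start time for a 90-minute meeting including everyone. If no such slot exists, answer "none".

Priya free: 09:30-10:30, 13:30-20:00 (invert busy blocks within the working day).
Aarav free: 09:30-10:30, 14:30-20:00 (invert busy blocks within the working day).
Dana free: 10:30-19:00 (invert busy blocks within the working day).
Gita free: 14:30-18:00.
Ugo free: 09:30-11:30, 14:00-15:30, 16:00-20:00 (invert busy blocks within the working day).
Tomás free: 07:00-09:00, 11:00-19:00 (invert busy blocks within the working day).
Hamid free: 07:30-09:30, 12:00-18:00 (invert busy blocks within the working day).
Priya ∩ Aarav: 09:30-10:30, 14:30-20:00.
Priya ∩ Aarav ∩ Dana: 14:30-19:00.
Priya ∩ Aarav ∩ Dana ∩ Gita: 14:30-18:00.
Priya ∩ Aarav ∩ Dana ∩ Gita ∩ Ugo: 14:30-15:30, 16:00-18:00.
Priya ∩ Aarav ∩ Dana ∩ Gita ∩ Ugo ∩ Tomás: 14:30-15:30, 16:00-18:00.
Priya ∩ Aarav ∩ Dana ∩ Gita ∩ Ugo ∩ Tomás ∩ Hamid: 14:30-15:30, 16:00-18:00.
So the common availability across everyone is 14:30-15:30, 16:00-18:00.
The first common window of at least 90 minutes is 16:00-18:00, so the earliest start is 16:00.

16:00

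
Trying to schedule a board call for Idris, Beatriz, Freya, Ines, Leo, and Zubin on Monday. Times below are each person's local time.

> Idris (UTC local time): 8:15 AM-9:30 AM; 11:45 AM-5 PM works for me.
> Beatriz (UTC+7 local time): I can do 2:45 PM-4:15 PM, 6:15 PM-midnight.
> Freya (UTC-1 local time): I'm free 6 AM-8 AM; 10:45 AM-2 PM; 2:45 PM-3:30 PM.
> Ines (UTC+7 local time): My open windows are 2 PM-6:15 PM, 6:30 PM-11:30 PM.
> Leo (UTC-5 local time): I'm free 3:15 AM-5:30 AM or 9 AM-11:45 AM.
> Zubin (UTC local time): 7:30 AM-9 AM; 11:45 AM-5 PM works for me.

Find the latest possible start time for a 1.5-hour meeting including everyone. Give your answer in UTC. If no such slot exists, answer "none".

Idris in UTC: 08:15-09:30, 11:45-17:00.
Beatriz in UTC: 07:45-09:15, 11:15-17:00 (subtract 7h to convert from UTC+7).
Freya in UTC: 07:00-09:00, 11:45-15:00, 15:45-16:30 (add 1h to convert from UTC-1).
Ines in UTC: 07:00-11:15, 11:30-16:30 (subtract 7h to convert from UTC+7).
Leo in UTC: 08:15-10:30, 14:00-16:45 (add 5h to convert from UTC-5).
Zubin in UTC: 07:30-09:00, 11:45-17:00.
Idris ∩ Beatriz: 08:15-09:15, 11:45-17:00.
Idris ∩ Beatriz ∩ Freya: 08:15-09:00, 11:45-15:00, 15:45-16:30.
Idris ∩ Beatriz ∩ Freya ∩ Ines: 08:15-09:00, 11:45-15:00, 15:45-16:30.
Idris ∩ Beatriz ∩ Freya ∩ Ines ∩ Leo: 08:15-09:00, 14:00-15:00, 15:45-16:30.
Idris ∩ Beatriz ∩ Freya ∩ Ines ∩ Leo ∩ Zubin: 08:15-09:00, 14:00-15:00, 15:45-16:30.
No common window is at least 90 minutes long.

none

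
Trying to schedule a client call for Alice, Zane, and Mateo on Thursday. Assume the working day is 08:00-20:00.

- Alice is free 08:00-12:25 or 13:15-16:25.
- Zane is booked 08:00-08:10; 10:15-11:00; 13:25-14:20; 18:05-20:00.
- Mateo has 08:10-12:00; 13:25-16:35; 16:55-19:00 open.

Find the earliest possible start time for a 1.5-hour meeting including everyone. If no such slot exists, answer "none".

08:10

Alice free: 08:00-12:25, 13:15-16:25.
Zane free: 08:10-10:15, 11:00-13:25, 14:20-18:05 (invert busy blocks within the working day).
Mateo free: 08:10-12:00, 13:25-16:35, 16:55-19:00.
Alice ∩ Zane: 08:10-10:15, 11:00-12:25, 13:15-13:25, 14:20-16:25.
Alice ∩ Zane ∩ Mateo: 08:10-10:15, 11:00-12:00, 14:20-16:25.
The first common window of at least 90 minutes is 08:10-10:15, so the earliest start is 08:10.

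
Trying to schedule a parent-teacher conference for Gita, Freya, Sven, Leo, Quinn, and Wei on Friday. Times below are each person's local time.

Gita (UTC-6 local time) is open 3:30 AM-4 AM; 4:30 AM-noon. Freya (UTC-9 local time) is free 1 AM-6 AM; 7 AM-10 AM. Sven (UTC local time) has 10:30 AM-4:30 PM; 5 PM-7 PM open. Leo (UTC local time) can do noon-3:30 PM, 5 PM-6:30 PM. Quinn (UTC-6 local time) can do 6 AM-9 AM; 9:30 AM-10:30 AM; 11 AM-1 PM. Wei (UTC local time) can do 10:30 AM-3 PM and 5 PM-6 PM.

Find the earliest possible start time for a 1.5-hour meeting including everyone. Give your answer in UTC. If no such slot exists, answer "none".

Gita in UTC: 09:30-10:00, 10:30-18:00 (add 6h to convert from UTC-6).
Freya in UTC: 10:00-15:00, 16:00-19:00 (add 9h to convert from UTC-9).
Sven in UTC: 10:30-16:30, 17:00-19:00.
Leo in UTC: 12:00-15:30, 17:00-18:30.
Quinn in UTC: 12:00-15:00, 15:30-16:30, 17:00-19:00 (add 6h to convert from UTC-6).
Wei in UTC: 10:30-15:00, 17:00-18:00.
Gita ∩ Freya: 10:30-15:00, 16:00-18:00.
Gita ∩ Freya ∩ Sven: 10:30-15:00, 16:00-16:30, 17:00-18:00.
Gita ∩ Freya ∩ Sven ∩ Leo: 12:00-15:00, 17:00-18:00.
Gita ∩ Freya ∩ Sven ∩ Leo ∩ Quinn: 12:00-15:00, 17:00-18:00.
Gita ∩ Freya ∩ Sven ∩ Leo ∩ Quinn ∩ Wei: 12:00-15:00, 17:00-18:00.
The first common window of at least 90 minutes is 12:00-15:00, so the earliest start is 12:00.

12:00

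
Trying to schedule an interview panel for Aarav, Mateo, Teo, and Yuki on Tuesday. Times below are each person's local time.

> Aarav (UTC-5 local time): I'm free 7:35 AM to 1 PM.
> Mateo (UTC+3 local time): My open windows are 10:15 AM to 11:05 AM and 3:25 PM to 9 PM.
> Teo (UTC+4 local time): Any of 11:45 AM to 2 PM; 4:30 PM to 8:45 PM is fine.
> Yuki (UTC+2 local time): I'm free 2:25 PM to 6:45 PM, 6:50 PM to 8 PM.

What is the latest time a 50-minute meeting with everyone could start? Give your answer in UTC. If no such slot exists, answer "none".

Aarav in UTC: 12:35-18:00 (add 5h to convert from UTC-5).
Mateo in UTC: 07:15-08:05, 12:25-18:00 (subtract 3h to convert from UTC+3).
Teo in UTC: 07:45-10:00, 12:30-16:45 (subtract 4h to convert from UTC+4).
Yuki in UTC: 12:25-16:45, 16:50-18:00 (subtract 2h to convert from UTC+2).
Aarav ∩ Mateo: 12:35-18:00.
Aarav ∩ Mateo ∩ Teo: 12:35-16:45.
Aarav ∩ Mateo ∩ Teo ∩ Yuki: 12:35-16:45.
The last common window of at least 50 minutes is 12:35-16:45; a 50-minute meeting can start as late as 15:55 and still end by 16:45.

15:55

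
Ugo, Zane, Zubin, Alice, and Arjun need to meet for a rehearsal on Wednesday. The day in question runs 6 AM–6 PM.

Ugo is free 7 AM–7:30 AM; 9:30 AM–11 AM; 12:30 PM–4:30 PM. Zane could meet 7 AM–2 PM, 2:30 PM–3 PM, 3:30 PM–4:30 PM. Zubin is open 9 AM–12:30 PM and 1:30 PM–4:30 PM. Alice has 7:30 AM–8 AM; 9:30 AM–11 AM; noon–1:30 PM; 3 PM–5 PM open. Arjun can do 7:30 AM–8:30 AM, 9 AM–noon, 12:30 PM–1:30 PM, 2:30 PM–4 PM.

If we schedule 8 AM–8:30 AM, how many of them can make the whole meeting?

2

Zane and Arjun can make the full 08:00-08:30 slot — that's 2.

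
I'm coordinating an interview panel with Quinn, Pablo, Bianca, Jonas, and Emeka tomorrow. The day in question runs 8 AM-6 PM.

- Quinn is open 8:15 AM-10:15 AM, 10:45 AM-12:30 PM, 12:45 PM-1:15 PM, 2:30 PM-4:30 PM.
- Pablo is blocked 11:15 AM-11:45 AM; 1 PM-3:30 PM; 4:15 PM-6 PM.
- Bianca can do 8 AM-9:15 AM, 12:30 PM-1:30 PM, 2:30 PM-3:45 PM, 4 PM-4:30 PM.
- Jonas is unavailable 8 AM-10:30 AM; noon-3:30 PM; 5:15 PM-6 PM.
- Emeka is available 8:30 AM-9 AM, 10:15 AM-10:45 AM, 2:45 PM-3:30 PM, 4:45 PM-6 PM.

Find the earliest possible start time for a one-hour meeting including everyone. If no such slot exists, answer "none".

Quinn free: 08:15-10:15, 10:45-12:30, 12:45-13:15, 14:30-16:30.
Pablo free: 08:00-11:15, 11:45-13:00, 15:30-16:15 (invert busy blocks within the working day).
Bianca free: 08:00-09:15, 12:30-13:30, 14:30-15:45, 16:00-16:30.
Jonas free: 10:30-12:00, 15:30-17:15 (invert busy blocks within the working day).
Emeka free: 08:30-09:00, 10:15-10:45, 14:45-15:30, 16:45-18:00.
Quinn ∩ Pablo: 08:15-10:15, 10:45-11:15, 11:45-12:30, 12:45-13:00, 15:30-16:15.
Quinn ∩ Pablo ∩ Bianca: 08:15-09:15, 12:45-13:00, 15:30-15:45, 16:00-16:15.
Quinn ∩ Pablo ∩ Bianca ∩ Jonas: 15:30-15:45, 16:00-16:15.
Quinn ∩ Pablo ∩ Bianca ∩ Jonas ∩ Emeka: ∅.
There is no time when everyone is free.
No common window is at least 60 minutes long.

none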